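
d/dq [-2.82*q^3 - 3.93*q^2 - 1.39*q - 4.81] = -8.46*q^2 - 7.86*q - 1.39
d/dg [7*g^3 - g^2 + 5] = g*(21*g - 2)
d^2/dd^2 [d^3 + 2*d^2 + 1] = 6*d + 4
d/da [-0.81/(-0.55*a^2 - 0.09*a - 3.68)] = (-0.891*a - 0.0729)/(0.55*a^2 + 0.09*a + 3.68)^2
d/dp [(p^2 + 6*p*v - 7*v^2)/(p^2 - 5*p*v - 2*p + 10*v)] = (2*(p + 3*v)*(p^2 - 5*p*v - 2*p + 10*v) + (-2*p + 5*v + 2)*(p^2 + 6*p*v - 7*v^2))/(p^2 - 5*p*v - 2*p + 10*v)^2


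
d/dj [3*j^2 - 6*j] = 6*j - 6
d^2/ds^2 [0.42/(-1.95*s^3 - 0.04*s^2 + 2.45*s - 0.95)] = ((4.914*s + 0.0336)*(1.95*s^3 + 0.04*s^2 - 2.45*s + 0.95) - 0.42*(5.85*s^2 + 0.08*s - 2.45)*(11.7*s^2 + 0.16*s - 4.9))/(1.95*s^3 + 0.04*s^2 - 2.45*s + 0.95)^3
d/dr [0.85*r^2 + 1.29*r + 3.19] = 1.7*r + 1.29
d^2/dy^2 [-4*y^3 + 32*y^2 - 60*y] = 64 - 24*y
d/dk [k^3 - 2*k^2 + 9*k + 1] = 3*k^2 - 4*k + 9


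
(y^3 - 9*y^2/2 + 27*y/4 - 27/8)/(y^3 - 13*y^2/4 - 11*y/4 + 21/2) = (8*y^3 - 36*y^2 + 54*y - 27)/(2*(4*y^3 - 13*y^2 - 11*y + 42))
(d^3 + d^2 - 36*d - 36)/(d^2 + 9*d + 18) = (d^2 - 5*d - 6)/(d + 3)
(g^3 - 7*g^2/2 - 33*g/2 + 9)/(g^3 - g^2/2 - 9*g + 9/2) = (g - 6)/(g - 3)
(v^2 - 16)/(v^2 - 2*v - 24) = (v - 4)/(v - 6)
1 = 1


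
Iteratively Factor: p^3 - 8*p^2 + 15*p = (p - 3)*(p^2 - 5*p) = (p - 5)*(p - 3)*(p)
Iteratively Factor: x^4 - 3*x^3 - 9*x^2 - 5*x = (x)*(x^3 - 3*x^2 - 9*x - 5) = x*(x + 1)*(x^2 - 4*x - 5) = x*(x - 5)*(x + 1)*(x + 1)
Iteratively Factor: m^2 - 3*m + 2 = (m - 1)*(m - 2)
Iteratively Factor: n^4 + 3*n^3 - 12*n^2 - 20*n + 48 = (n + 4)*(n^3 - n^2 - 8*n + 12) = (n - 2)*(n + 4)*(n^2 + n - 6) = (n - 2)^2*(n + 4)*(n + 3)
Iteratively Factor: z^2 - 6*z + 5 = (z - 5)*(z - 1)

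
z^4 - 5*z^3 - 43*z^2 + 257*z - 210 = (z - 6)*(z - 5)*(z - 1)*(z + 7)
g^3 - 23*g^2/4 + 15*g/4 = g*(g - 5)*(g - 3/4)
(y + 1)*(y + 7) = y^2 + 8*y + 7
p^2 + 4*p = p*(p + 4)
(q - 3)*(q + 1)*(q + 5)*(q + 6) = q^4 + 9*q^3 + 5*q^2 - 93*q - 90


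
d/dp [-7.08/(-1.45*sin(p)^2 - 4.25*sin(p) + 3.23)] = -(20.532*sin(p) + 30.09)*cos(p)/(1.45*sin(p)^2 + 4.25*sin(p) - 3.23)^2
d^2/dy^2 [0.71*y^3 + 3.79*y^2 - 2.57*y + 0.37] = 4.26*y + 7.58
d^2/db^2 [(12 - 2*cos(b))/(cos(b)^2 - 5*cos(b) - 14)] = 2*(-9*sin(b)^4*cos(b) + 19*sin(b)^4 - 558*sin(b)^2 - 961*cos(b)/2 - 45*cos(3*b) + cos(5*b)/2 - 69)/(sin(b)^2 + 5*cos(b) + 13)^3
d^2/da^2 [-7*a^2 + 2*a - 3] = -14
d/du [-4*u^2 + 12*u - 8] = 12 - 8*u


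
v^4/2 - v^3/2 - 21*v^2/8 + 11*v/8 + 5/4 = (v/2 + 1)*(v - 5/2)*(v - 1)*(v + 1/2)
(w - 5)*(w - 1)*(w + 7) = w^3 + w^2 - 37*w + 35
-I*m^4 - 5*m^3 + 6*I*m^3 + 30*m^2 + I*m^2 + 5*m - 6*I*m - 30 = (m - 6)*(m + 1)*(m - 5*I)*(-I*m + I)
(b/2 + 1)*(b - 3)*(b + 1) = b^3/2 - 7*b/2 - 3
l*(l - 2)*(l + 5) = l^3 + 3*l^2 - 10*l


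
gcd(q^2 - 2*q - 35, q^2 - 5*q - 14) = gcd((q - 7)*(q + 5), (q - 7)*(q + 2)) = q - 7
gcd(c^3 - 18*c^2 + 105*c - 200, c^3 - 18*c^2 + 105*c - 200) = c^3 - 18*c^2 + 105*c - 200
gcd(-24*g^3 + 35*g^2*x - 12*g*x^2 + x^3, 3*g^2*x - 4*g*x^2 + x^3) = 3*g^2 - 4*g*x + x^2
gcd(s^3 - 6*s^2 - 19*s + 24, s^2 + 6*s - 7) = s - 1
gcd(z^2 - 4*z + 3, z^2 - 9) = z - 3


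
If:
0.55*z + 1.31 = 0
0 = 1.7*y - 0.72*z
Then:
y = -1.01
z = -2.38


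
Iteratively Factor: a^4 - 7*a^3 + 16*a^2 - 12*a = (a - 3)*(a^3 - 4*a^2 + 4*a) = (a - 3)*(a - 2)*(a^2 - 2*a) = a*(a - 3)*(a - 2)*(a - 2)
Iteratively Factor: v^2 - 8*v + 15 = (v - 5)*(v - 3)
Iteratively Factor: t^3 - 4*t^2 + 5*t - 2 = (t - 1)*(t^2 - 3*t + 2) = (t - 2)*(t - 1)*(t - 1)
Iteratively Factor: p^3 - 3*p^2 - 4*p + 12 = (p - 2)*(p^2 - p - 6) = (p - 2)*(p + 2)*(p - 3)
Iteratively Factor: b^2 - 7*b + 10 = (b - 5)*(b - 2)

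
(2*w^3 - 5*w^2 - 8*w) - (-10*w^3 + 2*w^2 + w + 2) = 12*w^3 - 7*w^2 - 9*w - 2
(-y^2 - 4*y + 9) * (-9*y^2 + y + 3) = 9*y^4 + 35*y^3 - 88*y^2 - 3*y + 27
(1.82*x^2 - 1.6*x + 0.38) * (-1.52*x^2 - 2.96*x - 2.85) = -2.7664*x^4 - 2.9552*x^3 - 1.0286*x^2 + 3.4352*x - 1.083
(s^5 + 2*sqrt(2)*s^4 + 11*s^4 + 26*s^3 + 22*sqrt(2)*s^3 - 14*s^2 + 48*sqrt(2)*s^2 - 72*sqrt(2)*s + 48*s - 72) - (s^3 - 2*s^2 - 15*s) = s^5 + 2*sqrt(2)*s^4 + 11*s^4 + 25*s^3 + 22*sqrt(2)*s^3 - 12*s^2 + 48*sqrt(2)*s^2 - 72*sqrt(2)*s + 63*s - 72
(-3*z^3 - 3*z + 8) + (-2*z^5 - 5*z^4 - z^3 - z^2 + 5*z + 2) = -2*z^5 - 5*z^4 - 4*z^3 - z^2 + 2*z + 10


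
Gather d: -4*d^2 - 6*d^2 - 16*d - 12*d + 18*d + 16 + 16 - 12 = -10*d^2 - 10*d + 20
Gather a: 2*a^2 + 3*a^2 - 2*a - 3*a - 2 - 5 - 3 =5*a^2 - 5*a - 10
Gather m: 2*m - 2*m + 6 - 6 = 0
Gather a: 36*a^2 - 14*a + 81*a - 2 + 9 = 36*a^2 + 67*a + 7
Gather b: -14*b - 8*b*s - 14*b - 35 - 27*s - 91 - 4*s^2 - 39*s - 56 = b*(-8*s - 28) - 4*s^2 - 66*s - 182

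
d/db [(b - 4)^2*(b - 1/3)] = (b - 4)*(9*b - 14)/3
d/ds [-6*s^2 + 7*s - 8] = 7 - 12*s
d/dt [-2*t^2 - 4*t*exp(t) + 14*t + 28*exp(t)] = -4*t*exp(t) - 4*t + 24*exp(t) + 14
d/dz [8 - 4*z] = -4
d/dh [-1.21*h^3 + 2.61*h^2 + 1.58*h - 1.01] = -3.63*h^2 + 5.22*h + 1.58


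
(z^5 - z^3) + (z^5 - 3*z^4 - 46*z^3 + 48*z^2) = 2*z^5 - 3*z^4 - 47*z^3 + 48*z^2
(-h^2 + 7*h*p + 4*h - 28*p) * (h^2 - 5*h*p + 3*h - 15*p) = -h^4 + 12*h^3*p + h^3 - 35*h^2*p^2 - 12*h^2*p + 12*h^2 + 35*h*p^2 - 144*h*p + 420*p^2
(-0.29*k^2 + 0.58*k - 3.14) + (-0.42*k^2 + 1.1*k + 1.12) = -0.71*k^2 + 1.68*k - 2.02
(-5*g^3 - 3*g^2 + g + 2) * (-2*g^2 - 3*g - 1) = 10*g^5 + 21*g^4 + 12*g^3 - 4*g^2 - 7*g - 2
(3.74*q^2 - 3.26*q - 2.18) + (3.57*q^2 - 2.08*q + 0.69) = 7.31*q^2 - 5.34*q - 1.49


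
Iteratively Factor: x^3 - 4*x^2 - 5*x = (x)*(x^2 - 4*x - 5) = x*(x - 5)*(x + 1)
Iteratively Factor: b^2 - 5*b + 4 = (b - 1)*(b - 4)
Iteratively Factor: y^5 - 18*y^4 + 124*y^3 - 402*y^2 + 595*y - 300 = (y - 5)*(y^4 - 13*y^3 + 59*y^2 - 107*y + 60) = (y - 5)*(y - 1)*(y^3 - 12*y^2 + 47*y - 60) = (y - 5)*(y - 3)*(y - 1)*(y^2 - 9*y + 20) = (y - 5)^2*(y - 3)*(y - 1)*(y - 4)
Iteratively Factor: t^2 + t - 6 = (t - 2)*(t + 3)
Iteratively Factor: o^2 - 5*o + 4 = (o - 1)*(o - 4)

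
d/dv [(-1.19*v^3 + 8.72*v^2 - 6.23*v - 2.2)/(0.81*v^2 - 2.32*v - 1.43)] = (-0.9639*v^4 + 5.5216*v^3 - 10.079*v^2 - 21.3752*v + 3.8049)/(0.6561*v^4 - 3.7584*v^3 + 3.0658*v^2 + 6.6352*v + 2.0449)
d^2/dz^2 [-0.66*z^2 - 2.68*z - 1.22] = -1.32000000000000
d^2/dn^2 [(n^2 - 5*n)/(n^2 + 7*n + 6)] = 12*(-2*n^3 - 3*n^2 + 15*n + 41)/(n^6 + 21*n^5 + 165*n^4 + 595*n^3 + 990*n^2 + 756*n + 216)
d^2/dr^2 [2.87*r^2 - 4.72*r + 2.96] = 5.74000000000000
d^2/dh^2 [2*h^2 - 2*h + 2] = 4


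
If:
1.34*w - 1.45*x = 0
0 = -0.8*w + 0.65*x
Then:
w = 0.00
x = 0.00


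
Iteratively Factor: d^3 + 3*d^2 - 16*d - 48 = (d - 4)*(d^2 + 7*d + 12) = (d - 4)*(d + 3)*(d + 4)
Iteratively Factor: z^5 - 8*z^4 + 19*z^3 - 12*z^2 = (z - 3)*(z^4 - 5*z^3 + 4*z^2) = (z - 4)*(z - 3)*(z^3 - z^2) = z*(z - 4)*(z - 3)*(z^2 - z) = z^2*(z - 4)*(z - 3)*(z - 1)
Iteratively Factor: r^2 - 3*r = (r - 3)*(r)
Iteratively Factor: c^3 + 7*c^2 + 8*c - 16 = (c + 4)*(c^2 + 3*c - 4) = (c - 1)*(c + 4)*(c + 4)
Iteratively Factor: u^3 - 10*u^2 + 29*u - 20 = (u - 1)*(u^2 - 9*u + 20) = (u - 4)*(u - 1)*(u - 5)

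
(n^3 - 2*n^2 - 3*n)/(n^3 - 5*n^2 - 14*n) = (-n^2 + 2*n + 3)/(-n^2 + 5*n + 14)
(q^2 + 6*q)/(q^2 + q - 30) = q/(q - 5)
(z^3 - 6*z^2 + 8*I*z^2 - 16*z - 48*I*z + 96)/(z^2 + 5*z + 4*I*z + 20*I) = (z^2 + z*(-6 + 4*I) - 24*I)/(z + 5)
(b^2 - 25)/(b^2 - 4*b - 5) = (b + 5)/(b + 1)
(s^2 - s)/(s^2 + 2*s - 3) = s/(s + 3)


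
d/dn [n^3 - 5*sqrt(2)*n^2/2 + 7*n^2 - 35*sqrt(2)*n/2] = 3*n^2 - 5*sqrt(2)*n + 14*n - 35*sqrt(2)/2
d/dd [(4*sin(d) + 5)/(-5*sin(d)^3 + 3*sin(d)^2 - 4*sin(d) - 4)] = (63*sin(d)^2 - 10*sin(3*d) + 4)*cos(d)/(5*sin(d)^3 - 3*sin(d)^2 + 4*sin(d) + 4)^2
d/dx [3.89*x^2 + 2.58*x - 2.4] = 7.78*x + 2.58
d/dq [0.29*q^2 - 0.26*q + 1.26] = 0.58*q - 0.26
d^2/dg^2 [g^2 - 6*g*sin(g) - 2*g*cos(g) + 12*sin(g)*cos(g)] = 6*g*sin(g) + 2*g*cos(g) + 4*sin(g) - 24*sin(2*g) - 12*cos(g) + 2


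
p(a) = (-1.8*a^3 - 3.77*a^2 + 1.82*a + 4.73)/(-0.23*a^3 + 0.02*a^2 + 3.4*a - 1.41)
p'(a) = (-5.4*a^2 - 7.54*a + 1.82)/(-0.23*a^3 + 0.02*a^2 + 3.4*a - 1.41) + (0.69*a^2 - 0.04*a - 3.4)*(-1.8*a^3 - 3.77*a^2 + 1.82*a + 4.73)/(-0.23*a^3 + 0.02*a^2 + 3.4*a - 1.41)^2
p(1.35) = -1.55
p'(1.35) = -5.58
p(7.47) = 13.32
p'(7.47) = -1.52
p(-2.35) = -0.47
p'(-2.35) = 1.67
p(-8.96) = 7.25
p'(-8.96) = 0.12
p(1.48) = -2.28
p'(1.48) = -5.73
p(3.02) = -27.26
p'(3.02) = -53.88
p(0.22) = -7.43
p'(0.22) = -37.64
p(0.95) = 0.92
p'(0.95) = -7.81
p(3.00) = -26.21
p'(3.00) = -50.69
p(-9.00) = 7.25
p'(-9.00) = 0.11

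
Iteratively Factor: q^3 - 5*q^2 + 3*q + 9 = (q - 3)*(q^2 - 2*q - 3) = (q - 3)*(q + 1)*(q - 3)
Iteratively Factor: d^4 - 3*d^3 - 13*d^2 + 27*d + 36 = (d - 4)*(d^3 + d^2 - 9*d - 9) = (d - 4)*(d + 1)*(d^2 - 9) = (d - 4)*(d + 1)*(d + 3)*(d - 3)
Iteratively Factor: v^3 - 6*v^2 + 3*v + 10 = (v + 1)*(v^2 - 7*v + 10) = (v - 2)*(v + 1)*(v - 5)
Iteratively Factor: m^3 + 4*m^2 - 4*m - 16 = (m + 4)*(m^2 - 4) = (m - 2)*(m + 4)*(m + 2)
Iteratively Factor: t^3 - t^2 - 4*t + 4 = (t - 2)*(t^2 + t - 2) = (t - 2)*(t + 2)*(t - 1)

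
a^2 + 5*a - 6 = (a - 1)*(a + 6)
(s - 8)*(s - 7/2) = s^2 - 23*s/2 + 28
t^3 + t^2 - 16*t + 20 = (t - 2)^2*(t + 5)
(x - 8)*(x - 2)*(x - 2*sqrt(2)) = x^3 - 10*x^2 - 2*sqrt(2)*x^2 + 16*x + 20*sqrt(2)*x - 32*sqrt(2)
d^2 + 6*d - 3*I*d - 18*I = (d + 6)*(d - 3*I)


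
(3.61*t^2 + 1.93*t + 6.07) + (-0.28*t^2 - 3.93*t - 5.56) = 3.33*t^2 - 2.0*t + 0.510000000000001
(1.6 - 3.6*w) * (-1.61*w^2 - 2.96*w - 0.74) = 5.796*w^3 + 8.08*w^2 - 2.072*w - 1.184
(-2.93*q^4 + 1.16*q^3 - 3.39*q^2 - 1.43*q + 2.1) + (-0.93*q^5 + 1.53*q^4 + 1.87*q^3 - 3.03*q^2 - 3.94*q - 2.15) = -0.93*q^5 - 1.4*q^4 + 3.03*q^3 - 6.42*q^2 - 5.37*q - 0.0499999999999998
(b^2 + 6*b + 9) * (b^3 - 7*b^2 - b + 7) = b^5 - b^4 - 34*b^3 - 62*b^2 + 33*b + 63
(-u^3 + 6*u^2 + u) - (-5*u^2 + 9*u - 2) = -u^3 + 11*u^2 - 8*u + 2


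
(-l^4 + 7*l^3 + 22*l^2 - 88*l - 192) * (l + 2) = -l^5 + 5*l^4 + 36*l^3 - 44*l^2 - 368*l - 384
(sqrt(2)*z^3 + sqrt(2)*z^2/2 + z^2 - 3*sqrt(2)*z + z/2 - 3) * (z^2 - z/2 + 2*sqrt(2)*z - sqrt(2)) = sqrt(2)*z^5 + 5*z^4 - 5*sqrt(2)*z^3/4 - 65*z^2/4 + 3*sqrt(2)*z^2/2 - 13*sqrt(2)*z/2 + 15*z/2 + 3*sqrt(2)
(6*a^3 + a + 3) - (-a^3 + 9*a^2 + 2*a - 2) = 7*a^3 - 9*a^2 - a + 5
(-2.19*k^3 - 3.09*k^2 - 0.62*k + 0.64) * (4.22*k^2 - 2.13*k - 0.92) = -9.2418*k^5 - 8.3751*k^4 + 5.9801*k^3 + 6.8642*k^2 - 0.7928*k - 0.5888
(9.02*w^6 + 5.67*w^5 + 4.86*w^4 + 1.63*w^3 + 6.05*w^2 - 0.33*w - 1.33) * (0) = 0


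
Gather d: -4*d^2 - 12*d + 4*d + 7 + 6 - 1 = -4*d^2 - 8*d + 12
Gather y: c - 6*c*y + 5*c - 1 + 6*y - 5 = 6*c + y*(6 - 6*c) - 6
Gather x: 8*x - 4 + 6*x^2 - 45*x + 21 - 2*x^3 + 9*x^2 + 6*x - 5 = -2*x^3 + 15*x^2 - 31*x + 12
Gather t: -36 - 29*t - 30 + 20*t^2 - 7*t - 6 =20*t^2 - 36*t - 72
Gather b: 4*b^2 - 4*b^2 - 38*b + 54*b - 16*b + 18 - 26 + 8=0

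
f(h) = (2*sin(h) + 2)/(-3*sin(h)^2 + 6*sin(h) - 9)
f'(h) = (6*sin(h)*cos(h) - 6*cos(h))*(2*sin(h) + 2)/(-3*sin(h)^2 + 6*sin(h) - 9)^2 + 2*cos(h)/(-3*sin(h)^2 + 6*sin(h) - 9)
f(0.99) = -0.60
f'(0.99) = -0.23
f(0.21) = -0.31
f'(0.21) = -0.43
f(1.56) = -0.67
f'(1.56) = -0.00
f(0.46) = -0.42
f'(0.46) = -0.44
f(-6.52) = -0.14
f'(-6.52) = -0.28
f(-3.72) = -0.47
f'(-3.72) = 0.41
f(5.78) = -0.08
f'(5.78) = -0.19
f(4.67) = -0.00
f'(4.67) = 0.00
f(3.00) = -0.28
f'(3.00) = 0.41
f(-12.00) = -0.46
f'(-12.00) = -0.42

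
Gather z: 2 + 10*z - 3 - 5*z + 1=5*z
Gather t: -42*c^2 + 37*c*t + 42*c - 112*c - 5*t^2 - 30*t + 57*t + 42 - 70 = -42*c^2 - 70*c - 5*t^2 + t*(37*c + 27) - 28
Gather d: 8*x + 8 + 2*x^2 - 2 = 2*x^2 + 8*x + 6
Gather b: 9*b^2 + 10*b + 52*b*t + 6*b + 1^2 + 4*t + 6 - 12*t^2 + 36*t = 9*b^2 + b*(52*t + 16) - 12*t^2 + 40*t + 7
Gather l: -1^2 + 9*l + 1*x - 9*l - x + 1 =0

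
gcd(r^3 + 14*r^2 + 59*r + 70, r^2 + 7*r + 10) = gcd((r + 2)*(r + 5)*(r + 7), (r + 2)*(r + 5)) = r^2 + 7*r + 10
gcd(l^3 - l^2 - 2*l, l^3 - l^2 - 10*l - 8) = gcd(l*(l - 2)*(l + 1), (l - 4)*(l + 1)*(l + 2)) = l + 1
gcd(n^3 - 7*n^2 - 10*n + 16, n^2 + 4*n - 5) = n - 1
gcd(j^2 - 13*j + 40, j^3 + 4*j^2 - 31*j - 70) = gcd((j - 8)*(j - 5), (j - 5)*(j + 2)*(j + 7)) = j - 5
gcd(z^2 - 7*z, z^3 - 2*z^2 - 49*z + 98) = z - 7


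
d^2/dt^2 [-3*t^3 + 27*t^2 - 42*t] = 54 - 18*t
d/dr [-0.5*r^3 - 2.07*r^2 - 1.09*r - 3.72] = -1.5*r^2 - 4.14*r - 1.09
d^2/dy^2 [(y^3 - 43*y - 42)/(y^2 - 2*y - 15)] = 24*(-2*y^3 - 3*y^2 - 84*y + 41)/(y^6 - 6*y^5 - 33*y^4 + 172*y^3 + 495*y^2 - 1350*y - 3375)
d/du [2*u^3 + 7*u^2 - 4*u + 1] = 6*u^2 + 14*u - 4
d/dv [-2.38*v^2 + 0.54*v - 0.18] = 0.54 - 4.76*v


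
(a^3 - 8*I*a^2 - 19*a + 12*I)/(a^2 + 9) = (a^2 - 5*I*a - 4)/(a + 3*I)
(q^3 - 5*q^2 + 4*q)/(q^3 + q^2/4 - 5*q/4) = 4*(q - 4)/(4*q + 5)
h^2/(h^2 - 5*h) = h/(h - 5)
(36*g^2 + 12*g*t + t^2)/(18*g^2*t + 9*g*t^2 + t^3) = (6*g + t)/(t*(3*g + t))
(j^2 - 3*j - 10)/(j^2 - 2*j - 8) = (j - 5)/(j - 4)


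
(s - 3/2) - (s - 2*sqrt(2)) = -3/2 + 2*sqrt(2)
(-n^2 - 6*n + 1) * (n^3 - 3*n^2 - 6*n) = -n^5 - 3*n^4 + 25*n^3 + 33*n^2 - 6*n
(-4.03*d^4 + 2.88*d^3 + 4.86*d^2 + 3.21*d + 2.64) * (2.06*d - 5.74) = -8.3018*d^5 + 29.065*d^4 - 6.5196*d^3 - 21.2838*d^2 - 12.987*d - 15.1536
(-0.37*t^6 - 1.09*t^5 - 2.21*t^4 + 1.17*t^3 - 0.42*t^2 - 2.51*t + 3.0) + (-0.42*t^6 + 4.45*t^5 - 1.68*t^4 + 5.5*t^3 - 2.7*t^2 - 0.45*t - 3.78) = -0.79*t^6 + 3.36*t^5 - 3.89*t^4 + 6.67*t^3 - 3.12*t^2 - 2.96*t - 0.78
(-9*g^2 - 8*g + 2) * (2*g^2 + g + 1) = -18*g^4 - 25*g^3 - 13*g^2 - 6*g + 2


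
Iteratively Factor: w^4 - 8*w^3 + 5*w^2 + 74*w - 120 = (w - 5)*(w^3 - 3*w^2 - 10*w + 24) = (w - 5)*(w + 3)*(w^2 - 6*w + 8) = (w - 5)*(w - 2)*(w + 3)*(w - 4)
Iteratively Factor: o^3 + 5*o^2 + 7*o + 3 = (o + 1)*(o^2 + 4*o + 3) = (o + 1)^2*(o + 3)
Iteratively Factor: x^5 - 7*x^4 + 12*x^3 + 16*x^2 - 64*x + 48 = (x - 3)*(x^4 - 4*x^3 + 16*x - 16) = (x - 3)*(x - 2)*(x^3 - 2*x^2 - 4*x + 8) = (x - 3)*(x - 2)^2*(x^2 - 4) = (x - 3)*(x - 2)^2*(x + 2)*(x - 2)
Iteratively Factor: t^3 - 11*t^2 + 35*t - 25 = (t - 5)*(t^2 - 6*t + 5) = (t - 5)*(t - 1)*(t - 5)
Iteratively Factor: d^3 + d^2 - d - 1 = (d + 1)*(d^2 - 1) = (d - 1)*(d + 1)*(d + 1)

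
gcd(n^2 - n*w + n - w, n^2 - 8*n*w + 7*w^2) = -n + w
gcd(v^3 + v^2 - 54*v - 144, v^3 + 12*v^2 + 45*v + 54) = v^2 + 9*v + 18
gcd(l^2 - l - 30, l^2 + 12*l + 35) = l + 5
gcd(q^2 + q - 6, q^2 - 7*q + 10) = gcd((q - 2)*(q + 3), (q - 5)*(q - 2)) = q - 2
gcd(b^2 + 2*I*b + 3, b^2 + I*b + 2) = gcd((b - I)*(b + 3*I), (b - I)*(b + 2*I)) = b - I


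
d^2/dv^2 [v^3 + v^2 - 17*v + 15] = 6*v + 2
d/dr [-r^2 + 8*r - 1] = 8 - 2*r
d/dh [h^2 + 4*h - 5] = 2*h + 4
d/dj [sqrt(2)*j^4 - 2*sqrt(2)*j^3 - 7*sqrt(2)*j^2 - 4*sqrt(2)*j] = sqrt(2)*(4*j^3 - 6*j^2 - 14*j - 4)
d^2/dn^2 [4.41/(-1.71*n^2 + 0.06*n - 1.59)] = (25.790562*n^2 - 0.904932*n - 4.41*(3.42*n - 0.06)*(6.84*n - 0.12) + 23.980698)/(1.71*n^2 - 0.06*n + 1.59)^3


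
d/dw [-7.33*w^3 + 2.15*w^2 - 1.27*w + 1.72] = -21.99*w^2 + 4.3*w - 1.27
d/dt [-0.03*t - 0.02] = -0.0300000000000000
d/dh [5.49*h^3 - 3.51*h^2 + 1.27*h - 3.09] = 16.47*h^2 - 7.02*h + 1.27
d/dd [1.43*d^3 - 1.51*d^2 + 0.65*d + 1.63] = 4.29*d^2 - 3.02*d + 0.65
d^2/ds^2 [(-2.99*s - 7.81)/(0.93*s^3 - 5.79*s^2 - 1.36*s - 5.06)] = (-15.516306*s^5 + 15.54309*s^4 + 464.83449*s^3 - 1680.514902*s^2 - 63.912816*s + 469.886604)/(0.804357*s^9 - 15.023313*s^8 + 90.003447*s^7 - 163.294569*s^6 + 31.861548*s^5 - 502.624062*s^4 - 170.148196*s^3 - 472.81146*s^2 - 104.462688*s - 129.554216)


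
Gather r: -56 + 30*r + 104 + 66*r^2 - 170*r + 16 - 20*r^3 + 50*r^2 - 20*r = -20*r^3 + 116*r^2 - 160*r + 64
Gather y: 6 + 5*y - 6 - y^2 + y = -y^2 + 6*y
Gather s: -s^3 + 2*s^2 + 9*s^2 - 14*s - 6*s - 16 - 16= -s^3 + 11*s^2 - 20*s - 32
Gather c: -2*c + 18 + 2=20 - 2*c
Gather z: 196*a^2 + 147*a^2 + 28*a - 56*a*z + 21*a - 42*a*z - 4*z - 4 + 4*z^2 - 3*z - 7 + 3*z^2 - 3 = 343*a^2 + 49*a + 7*z^2 + z*(-98*a - 7) - 14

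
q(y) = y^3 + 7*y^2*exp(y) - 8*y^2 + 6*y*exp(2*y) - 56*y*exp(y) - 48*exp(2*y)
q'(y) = 7*y^2*exp(y) + 3*y^2 + 12*y*exp(2*y) - 42*y*exp(y) - 16*y - 90*exp(2*y) - 56*exp(y)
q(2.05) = -2842.40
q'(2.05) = -4841.75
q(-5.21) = -355.94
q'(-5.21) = 166.71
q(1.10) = -541.60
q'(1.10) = -988.67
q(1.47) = -1047.47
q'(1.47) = -1832.08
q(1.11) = -551.57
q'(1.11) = -1005.30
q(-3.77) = -160.16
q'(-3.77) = 107.54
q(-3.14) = -99.36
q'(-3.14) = 85.85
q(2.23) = -3860.53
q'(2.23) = -6558.32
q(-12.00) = -2879.99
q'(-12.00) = 624.01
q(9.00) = 394470390.11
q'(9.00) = 1182957253.63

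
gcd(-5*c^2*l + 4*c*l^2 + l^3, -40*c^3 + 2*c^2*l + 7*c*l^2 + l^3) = 5*c + l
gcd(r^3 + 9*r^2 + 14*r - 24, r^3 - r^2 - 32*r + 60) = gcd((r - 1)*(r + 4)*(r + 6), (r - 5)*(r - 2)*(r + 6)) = r + 6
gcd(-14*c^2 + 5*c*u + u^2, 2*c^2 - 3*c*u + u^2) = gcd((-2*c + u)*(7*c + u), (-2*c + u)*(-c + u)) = -2*c + u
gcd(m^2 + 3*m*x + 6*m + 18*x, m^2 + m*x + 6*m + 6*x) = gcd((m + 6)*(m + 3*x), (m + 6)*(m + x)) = m + 6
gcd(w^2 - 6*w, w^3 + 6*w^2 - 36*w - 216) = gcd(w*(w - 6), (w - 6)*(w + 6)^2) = w - 6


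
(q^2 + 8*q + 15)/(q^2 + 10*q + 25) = (q + 3)/(q + 5)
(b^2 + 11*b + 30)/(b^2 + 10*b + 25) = (b + 6)/(b + 5)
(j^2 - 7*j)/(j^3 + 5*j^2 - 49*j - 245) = j/(j^2 + 12*j + 35)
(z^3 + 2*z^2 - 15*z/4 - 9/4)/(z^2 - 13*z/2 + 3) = (4*z^3 + 8*z^2 - 15*z - 9)/(2*(2*z^2 - 13*z + 6))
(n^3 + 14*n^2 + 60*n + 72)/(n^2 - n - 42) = (n^2 + 8*n + 12)/(n - 7)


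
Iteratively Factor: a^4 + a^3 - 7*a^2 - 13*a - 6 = (a + 1)*(a^3 - 7*a - 6) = (a + 1)*(a + 2)*(a^2 - 2*a - 3) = (a + 1)^2*(a + 2)*(a - 3)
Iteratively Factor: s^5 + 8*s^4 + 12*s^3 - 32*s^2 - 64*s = (s)*(s^4 + 8*s^3 + 12*s^2 - 32*s - 64) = s*(s - 2)*(s^3 + 10*s^2 + 32*s + 32) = s*(s - 2)*(s + 2)*(s^2 + 8*s + 16) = s*(s - 2)*(s + 2)*(s + 4)*(s + 4)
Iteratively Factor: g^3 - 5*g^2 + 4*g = (g)*(g^2 - 5*g + 4) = g*(g - 4)*(g - 1)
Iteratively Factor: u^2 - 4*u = (u - 4)*(u)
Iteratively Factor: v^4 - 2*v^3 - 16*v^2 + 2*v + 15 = (v - 1)*(v^3 - v^2 - 17*v - 15) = (v - 1)*(v + 3)*(v^2 - 4*v - 5) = (v - 1)*(v + 1)*(v + 3)*(v - 5)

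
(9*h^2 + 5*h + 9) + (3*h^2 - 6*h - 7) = 12*h^2 - h + 2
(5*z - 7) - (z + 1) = 4*z - 8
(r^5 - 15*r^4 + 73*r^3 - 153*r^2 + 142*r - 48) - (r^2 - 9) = r^5 - 15*r^4 + 73*r^3 - 154*r^2 + 142*r - 39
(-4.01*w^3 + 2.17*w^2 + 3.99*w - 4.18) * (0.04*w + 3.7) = -0.1604*w^4 - 14.7502*w^3 + 8.1886*w^2 + 14.5958*w - 15.466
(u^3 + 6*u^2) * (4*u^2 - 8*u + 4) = 4*u^5 + 16*u^4 - 44*u^3 + 24*u^2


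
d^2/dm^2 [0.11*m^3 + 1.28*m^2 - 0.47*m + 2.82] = 0.66*m + 2.56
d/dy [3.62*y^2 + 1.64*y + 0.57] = 7.24*y + 1.64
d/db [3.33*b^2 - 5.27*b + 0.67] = 6.66*b - 5.27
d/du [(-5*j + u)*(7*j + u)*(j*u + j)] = j*(-35*j^2 + 4*j*u + 2*j + 3*u^2 + 2*u)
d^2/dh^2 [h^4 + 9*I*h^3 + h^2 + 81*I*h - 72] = 12*h^2 + 54*I*h + 2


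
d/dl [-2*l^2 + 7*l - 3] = 7 - 4*l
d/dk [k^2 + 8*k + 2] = 2*k + 8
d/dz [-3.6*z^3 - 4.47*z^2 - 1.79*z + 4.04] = -10.8*z^2 - 8.94*z - 1.79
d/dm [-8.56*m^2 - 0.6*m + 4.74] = -17.12*m - 0.6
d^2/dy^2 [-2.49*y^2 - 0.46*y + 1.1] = -4.98000000000000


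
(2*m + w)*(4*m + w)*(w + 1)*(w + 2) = 8*m^2*w^2 + 24*m^2*w + 16*m^2 + 6*m*w^3 + 18*m*w^2 + 12*m*w + w^4 + 3*w^3 + 2*w^2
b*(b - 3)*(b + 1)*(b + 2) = b^4 - 7*b^2 - 6*b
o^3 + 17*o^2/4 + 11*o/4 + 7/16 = (o + 1/4)*(o + 1/2)*(o + 7/2)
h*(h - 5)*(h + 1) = h^3 - 4*h^2 - 5*h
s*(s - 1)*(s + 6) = s^3 + 5*s^2 - 6*s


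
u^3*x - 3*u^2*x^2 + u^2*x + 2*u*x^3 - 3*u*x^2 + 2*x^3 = (u - 2*x)*(u - x)*(u*x + x)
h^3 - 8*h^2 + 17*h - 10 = (h - 5)*(h - 2)*(h - 1)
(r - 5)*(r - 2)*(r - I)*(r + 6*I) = r^4 - 7*r^3 + 5*I*r^3 + 16*r^2 - 35*I*r^2 - 42*r + 50*I*r + 60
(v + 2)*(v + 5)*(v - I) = v^3 + 7*v^2 - I*v^2 + 10*v - 7*I*v - 10*I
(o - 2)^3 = o^3 - 6*o^2 + 12*o - 8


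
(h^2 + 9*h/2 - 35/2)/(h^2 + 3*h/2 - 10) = (h + 7)/(h + 4)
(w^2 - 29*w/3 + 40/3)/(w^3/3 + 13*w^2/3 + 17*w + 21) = (3*w^2 - 29*w + 40)/(w^3 + 13*w^2 + 51*w + 63)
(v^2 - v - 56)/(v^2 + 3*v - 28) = (v - 8)/(v - 4)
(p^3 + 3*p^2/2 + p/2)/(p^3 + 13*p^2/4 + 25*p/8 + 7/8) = 4*p/(4*p + 7)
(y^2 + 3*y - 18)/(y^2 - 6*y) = (y^2 + 3*y - 18)/(y*(y - 6))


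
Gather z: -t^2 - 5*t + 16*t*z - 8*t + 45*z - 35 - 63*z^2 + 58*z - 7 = -t^2 - 13*t - 63*z^2 + z*(16*t + 103) - 42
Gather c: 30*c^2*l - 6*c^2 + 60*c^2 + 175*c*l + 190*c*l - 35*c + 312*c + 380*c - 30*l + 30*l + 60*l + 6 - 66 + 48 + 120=c^2*(30*l + 54) + c*(365*l + 657) + 60*l + 108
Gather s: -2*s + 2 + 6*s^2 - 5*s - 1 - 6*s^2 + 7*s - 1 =0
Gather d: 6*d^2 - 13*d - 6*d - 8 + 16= 6*d^2 - 19*d + 8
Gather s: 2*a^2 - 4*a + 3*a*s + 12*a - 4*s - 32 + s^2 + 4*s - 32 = 2*a^2 + 3*a*s + 8*a + s^2 - 64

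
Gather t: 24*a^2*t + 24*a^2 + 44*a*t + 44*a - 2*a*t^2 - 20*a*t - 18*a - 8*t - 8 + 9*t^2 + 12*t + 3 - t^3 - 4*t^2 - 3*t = 24*a^2 + 26*a - t^3 + t^2*(5 - 2*a) + t*(24*a^2 + 24*a + 1) - 5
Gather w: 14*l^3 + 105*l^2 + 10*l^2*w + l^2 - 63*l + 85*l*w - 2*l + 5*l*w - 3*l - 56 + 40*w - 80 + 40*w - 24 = 14*l^3 + 106*l^2 - 68*l + w*(10*l^2 + 90*l + 80) - 160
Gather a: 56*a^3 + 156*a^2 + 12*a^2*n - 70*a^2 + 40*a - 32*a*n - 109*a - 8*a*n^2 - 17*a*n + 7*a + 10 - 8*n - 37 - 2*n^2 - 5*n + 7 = 56*a^3 + a^2*(12*n + 86) + a*(-8*n^2 - 49*n - 62) - 2*n^2 - 13*n - 20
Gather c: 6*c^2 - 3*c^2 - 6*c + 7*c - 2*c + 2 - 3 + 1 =3*c^2 - c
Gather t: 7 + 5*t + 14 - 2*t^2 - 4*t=-2*t^2 + t + 21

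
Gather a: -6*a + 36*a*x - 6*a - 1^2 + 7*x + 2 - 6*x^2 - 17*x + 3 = a*(36*x - 12) - 6*x^2 - 10*x + 4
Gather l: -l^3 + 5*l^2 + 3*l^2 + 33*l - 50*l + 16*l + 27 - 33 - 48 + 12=-l^3 + 8*l^2 - l - 42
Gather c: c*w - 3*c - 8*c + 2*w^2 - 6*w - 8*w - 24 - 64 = c*(w - 11) + 2*w^2 - 14*w - 88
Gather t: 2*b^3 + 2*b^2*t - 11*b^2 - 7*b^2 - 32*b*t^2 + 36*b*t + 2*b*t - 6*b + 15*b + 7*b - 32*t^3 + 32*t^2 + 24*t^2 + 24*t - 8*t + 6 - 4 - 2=2*b^3 - 18*b^2 + 16*b - 32*t^3 + t^2*(56 - 32*b) + t*(2*b^2 + 38*b + 16)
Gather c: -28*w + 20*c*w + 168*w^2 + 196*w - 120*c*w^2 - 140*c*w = c*(-120*w^2 - 120*w) + 168*w^2 + 168*w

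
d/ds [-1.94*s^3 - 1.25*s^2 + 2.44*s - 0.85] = -5.82*s^2 - 2.5*s + 2.44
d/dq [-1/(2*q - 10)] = 1/(2*(q - 5)^2)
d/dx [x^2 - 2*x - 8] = 2*x - 2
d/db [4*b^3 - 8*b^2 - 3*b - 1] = 12*b^2 - 16*b - 3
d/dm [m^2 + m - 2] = 2*m + 1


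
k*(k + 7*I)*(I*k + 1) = I*k^3 - 6*k^2 + 7*I*k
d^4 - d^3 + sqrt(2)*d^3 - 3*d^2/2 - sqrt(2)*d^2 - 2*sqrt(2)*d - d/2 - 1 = (d - 2)*(d + 1)*(d + sqrt(2)/2)^2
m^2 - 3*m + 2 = (m - 2)*(m - 1)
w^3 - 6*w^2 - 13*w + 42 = (w - 7)*(w - 2)*(w + 3)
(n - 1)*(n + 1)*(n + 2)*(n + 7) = n^4 + 9*n^3 + 13*n^2 - 9*n - 14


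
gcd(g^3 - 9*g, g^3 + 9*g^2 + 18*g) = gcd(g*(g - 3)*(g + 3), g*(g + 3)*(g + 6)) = g^2 + 3*g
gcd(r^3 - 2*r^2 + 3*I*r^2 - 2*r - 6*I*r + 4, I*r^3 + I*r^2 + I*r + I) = r + I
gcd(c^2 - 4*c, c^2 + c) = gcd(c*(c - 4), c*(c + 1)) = c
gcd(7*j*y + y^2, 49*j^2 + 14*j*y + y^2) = 7*j + y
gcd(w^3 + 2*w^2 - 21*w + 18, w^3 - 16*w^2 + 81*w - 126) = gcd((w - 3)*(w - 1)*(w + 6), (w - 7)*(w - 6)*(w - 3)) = w - 3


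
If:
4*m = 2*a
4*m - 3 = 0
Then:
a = 3/2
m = 3/4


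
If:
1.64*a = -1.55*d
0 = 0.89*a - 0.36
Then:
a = 0.40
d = -0.43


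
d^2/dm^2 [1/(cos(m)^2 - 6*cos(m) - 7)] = (8*sin(m)^4 - 132*sin(m)^2 - 39*cos(m) - 9*cos(3*m) - 48)/(2*(sin(m)^2 + 6*cos(m) + 6)^3)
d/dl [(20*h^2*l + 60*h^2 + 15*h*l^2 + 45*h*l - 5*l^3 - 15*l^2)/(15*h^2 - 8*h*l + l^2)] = 5*(60*h^4 + 90*h^3*l + 231*h^3 - 73*h^2*l^2 - 114*h^2*l + 16*h*l^3 + 15*h*l^2 - l^4)/(225*h^4 - 240*h^3*l + 94*h^2*l^2 - 16*h*l^3 + l^4)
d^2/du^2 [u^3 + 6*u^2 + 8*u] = 6*u + 12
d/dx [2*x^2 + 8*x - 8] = 4*x + 8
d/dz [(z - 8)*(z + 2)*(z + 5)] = 3*z^2 - 2*z - 46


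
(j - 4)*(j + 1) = j^2 - 3*j - 4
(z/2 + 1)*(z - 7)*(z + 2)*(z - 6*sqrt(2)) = z^4/2 - 3*sqrt(2)*z^3 - 3*z^3/2 - 12*z^2 + 9*sqrt(2)*z^2 - 14*z + 72*sqrt(2)*z + 84*sqrt(2)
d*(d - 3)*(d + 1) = d^3 - 2*d^2 - 3*d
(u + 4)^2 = u^2 + 8*u + 16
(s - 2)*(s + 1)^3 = s^4 + s^3 - 3*s^2 - 5*s - 2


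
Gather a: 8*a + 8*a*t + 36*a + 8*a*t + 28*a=a*(16*t + 72)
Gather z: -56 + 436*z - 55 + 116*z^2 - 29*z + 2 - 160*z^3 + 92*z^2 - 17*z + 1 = -160*z^3 + 208*z^2 + 390*z - 108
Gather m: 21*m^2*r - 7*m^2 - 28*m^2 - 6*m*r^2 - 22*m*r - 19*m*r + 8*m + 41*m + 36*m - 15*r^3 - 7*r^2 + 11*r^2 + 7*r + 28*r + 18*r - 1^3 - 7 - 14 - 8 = m^2*(21*r - 35) + m*(-6*r^2 - 41*r + 85) - 15*r^3 + 4*r^2 + 53*r - 30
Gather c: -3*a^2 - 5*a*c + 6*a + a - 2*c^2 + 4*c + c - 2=-3*a^2 + 7*a - 2*c^2 + c*(5 - 5*a) - 2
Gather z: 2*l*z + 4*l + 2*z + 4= 4*l + z*(2*l + 2) + 4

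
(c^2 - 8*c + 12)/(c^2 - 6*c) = (c - 2)/c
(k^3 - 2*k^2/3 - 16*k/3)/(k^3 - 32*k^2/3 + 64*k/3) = (k + 2)/(k - 8)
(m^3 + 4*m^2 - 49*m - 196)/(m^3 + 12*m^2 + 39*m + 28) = (m - 7)/(m + 1)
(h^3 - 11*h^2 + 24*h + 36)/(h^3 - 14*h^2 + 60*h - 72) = (h + 1)/(h - 2)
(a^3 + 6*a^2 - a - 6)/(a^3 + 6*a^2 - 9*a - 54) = (a^2 - 1)/(a^2 - 9)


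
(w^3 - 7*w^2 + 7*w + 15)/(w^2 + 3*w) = (w^3 - 7*w^2 + 7*w + 15)/(w*(w + 3))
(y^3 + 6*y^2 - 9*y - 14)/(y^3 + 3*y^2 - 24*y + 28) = (y + 1)/(y - 2)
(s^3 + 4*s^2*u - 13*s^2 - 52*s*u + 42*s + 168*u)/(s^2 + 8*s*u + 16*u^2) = (s^2 - 13*s + 42)/(s + 4*u)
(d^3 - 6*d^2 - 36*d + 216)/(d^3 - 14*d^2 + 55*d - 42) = (d^2 - 36)/(d^2 - 8*d + 7)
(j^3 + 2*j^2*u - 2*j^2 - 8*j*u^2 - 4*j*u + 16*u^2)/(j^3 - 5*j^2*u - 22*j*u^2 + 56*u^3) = (2 - j)/(-j + 7*u)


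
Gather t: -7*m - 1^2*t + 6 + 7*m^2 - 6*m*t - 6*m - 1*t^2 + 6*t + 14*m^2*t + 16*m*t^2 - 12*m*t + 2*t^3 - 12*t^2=7*m^2 - 13*m + 2*t^3 + t^2*(16*m - 13) + t*(14*m^2 - 18*m + 5) + 6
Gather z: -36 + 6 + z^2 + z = z^2 + z - 30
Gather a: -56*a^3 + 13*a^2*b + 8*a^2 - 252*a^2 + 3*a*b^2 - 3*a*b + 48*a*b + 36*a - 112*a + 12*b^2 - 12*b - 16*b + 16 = -56*a^3 + a^2*(13*b - 244) + a*(3*b^2 + 45*b - 76) + 12*b^2 - 28*b + 16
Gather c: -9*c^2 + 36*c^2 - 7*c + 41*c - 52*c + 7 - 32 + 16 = 27*c^2 - 18*c - 9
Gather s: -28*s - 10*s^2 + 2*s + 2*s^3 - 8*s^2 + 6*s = 2*s^3 - 18*s^2 - 20*s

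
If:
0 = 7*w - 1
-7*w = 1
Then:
No Solution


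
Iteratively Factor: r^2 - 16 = (r - 4)*(r + 4)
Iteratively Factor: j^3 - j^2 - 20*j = (j)*(j^2 - j - 20) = j*(j - 5)*(j + 4)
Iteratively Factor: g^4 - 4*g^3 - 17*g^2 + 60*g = (g)*(g^3 - 4*g^2 - 17*g + 60) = g*(g + 4)*(g^2 - 8*g + 15) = g*(g - 5)*(g + 4)*(g - 3)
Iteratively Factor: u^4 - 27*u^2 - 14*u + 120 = (u - 2)*(u^3 + 2*u^2 - 23*u - 60) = (u - 2)*(u + 4)*(u^2 - 2*u - 15) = (u - 5)*(u - 2)*(u + 4)*(u + 3)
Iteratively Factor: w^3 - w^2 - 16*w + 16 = (w + 4)*(w^2 - 5*w + 4) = (w - 4)*(w + 4)*(w - 1)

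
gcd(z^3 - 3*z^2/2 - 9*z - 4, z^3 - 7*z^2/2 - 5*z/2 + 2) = z - 4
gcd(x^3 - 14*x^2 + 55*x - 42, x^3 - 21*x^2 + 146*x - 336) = x^2 - 13*x + 42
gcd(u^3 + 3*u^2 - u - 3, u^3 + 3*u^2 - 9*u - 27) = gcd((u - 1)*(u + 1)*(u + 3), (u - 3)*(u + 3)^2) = u + 3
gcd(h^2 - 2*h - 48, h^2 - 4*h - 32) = h - 8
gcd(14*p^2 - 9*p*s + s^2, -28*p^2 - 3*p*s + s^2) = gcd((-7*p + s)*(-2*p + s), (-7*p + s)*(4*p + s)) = 7*p - s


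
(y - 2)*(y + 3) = y^2 + y - 6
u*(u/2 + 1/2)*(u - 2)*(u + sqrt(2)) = u^4/2 - u^3/2 + sqrt(2)*u^3/2 - u^2 - sqrt(2)*u^2/2 - sqrt(2)*u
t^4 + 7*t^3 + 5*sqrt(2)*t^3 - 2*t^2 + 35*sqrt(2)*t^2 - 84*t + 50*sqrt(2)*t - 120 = (t + 2)*(t + 5)*(t - sqrt(2))*(t + 6*sqrt(2))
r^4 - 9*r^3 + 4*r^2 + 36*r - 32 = (r - 8)*(r - 2)*(r - 1)*(r + 2)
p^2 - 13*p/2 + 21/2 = (p - 7/2)*(p - 3)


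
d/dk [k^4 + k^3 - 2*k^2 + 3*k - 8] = 4*k^3 + 3*k^2 - 4*k + 3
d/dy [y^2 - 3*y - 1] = 2*y - 3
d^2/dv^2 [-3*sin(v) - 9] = 3*sin(v)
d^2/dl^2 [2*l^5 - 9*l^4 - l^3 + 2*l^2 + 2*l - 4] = 40*l^3 - 108*l^2 - 6*l + 4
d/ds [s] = 1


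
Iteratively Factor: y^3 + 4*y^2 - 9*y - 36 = (y - 3)*(y^2 + 7*y + 12) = (y - 3)*(y + 3)*(y + 4)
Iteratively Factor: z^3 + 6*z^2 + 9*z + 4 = (z + 4)*(z^2 + 2*z + 1) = (z + 1)*(z + 4)*(z + 1)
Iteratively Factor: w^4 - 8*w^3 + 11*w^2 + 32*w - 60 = (w - 5)*(w^3 - 3*w^2 - 4*w + 12) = (w - 5)*(w + 2)*(w^2 - 5*w + 6) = (w - 5)*(w - 3)*(w + 2)*(w - 2)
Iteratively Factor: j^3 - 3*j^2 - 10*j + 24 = (j - 2)*(j^2 - j - 12) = (j - 2)*(j + 3)*(j - 4)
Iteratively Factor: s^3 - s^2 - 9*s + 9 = (s + 3)*(s^2 - 4*s + 3) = (s - 3)*(s + 3)*(s - 1)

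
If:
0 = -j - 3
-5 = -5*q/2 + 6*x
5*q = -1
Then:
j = -3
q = -1/5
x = -11/12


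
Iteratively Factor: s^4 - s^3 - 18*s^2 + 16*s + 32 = (s - 4)*(s^3 + 3*s^2 - 6*s - 8) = (s - 4)*(s + 4)*(s^2 - s - 2) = (s - 4)*(s + 1)*(s + 4)*(s - 2)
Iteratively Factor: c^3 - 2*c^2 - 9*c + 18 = (c + 3)*(c^2 - 5*c + 6) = (c - 2)*(c + 3)*(c - 3)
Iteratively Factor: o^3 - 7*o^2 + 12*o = (o)*(o^2 - 7*o + 12) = o*(o - 4)*(o - 3)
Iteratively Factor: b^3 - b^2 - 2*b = (b - 2)*(b^2 + b) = (b - 2)*(b + 1)*(b)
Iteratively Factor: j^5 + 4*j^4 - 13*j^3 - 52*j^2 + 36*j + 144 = (j + 3)*(j^4 + j^3 - 16*j^2 - 4*j + 48) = (j + 2)*(j + 3)*(j^3 - j^2 - 14*j + 24) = (j - 2)*(j + 2)*(j + 3)*(j^2 + j - 12) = (j - 2)*(j + 2)*(j + 3)*(j + 4)*(j - 3)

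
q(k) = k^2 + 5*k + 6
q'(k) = 2*k + 5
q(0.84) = 10.91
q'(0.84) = 6.68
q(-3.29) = 0.37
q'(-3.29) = -1.58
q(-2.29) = -0.21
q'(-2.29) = 0.42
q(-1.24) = 1.34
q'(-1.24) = 2.52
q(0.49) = 8.69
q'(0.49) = 5.98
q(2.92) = 29.13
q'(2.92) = 10.84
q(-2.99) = -0.01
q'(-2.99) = -0.98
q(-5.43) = 8.33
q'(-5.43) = -5.86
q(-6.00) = 12.00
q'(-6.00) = -7.00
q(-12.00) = 90.00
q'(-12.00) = -19.00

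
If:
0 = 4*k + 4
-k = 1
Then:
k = -1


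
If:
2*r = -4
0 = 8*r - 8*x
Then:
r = -2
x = -2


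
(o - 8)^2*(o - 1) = o^3 - 17*o^2 + 80*o - 64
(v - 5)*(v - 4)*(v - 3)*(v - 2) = v^4 - 14*v^3 + 71*v^2 - 154*v + 120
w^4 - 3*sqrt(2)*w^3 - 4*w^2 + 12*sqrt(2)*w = w*(w - 2)*(w + 2)*(w - 3*sqrt(2))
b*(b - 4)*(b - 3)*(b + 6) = b^4 - b^3 - 30*b^2 + 72*b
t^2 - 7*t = t*(t - 7)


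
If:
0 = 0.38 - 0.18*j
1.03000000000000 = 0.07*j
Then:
No Solution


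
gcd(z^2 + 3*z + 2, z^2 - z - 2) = z + 1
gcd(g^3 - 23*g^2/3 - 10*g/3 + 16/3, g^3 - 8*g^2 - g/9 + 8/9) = g - 8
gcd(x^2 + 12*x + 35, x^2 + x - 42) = x + 7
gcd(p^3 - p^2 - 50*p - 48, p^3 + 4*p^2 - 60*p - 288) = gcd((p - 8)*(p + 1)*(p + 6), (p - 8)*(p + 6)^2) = p^2 - 2*p - 48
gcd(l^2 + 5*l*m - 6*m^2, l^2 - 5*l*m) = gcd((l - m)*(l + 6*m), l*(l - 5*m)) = 1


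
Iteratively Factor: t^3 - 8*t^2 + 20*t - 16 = (t - 2)*(t^2 - 6*t + 8) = (t - 4)*(t - 2)*(t - 2)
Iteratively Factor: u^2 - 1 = (u - 1)*(u + 1)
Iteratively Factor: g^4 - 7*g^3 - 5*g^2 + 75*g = (g - 5)*(g^3 - 2*g^2 - 15*g) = g*(g - 5)*(g^2 - 2*g - 15) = g*(g - 5)*(g + 3)*(g - 5)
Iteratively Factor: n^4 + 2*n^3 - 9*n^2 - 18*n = (n)*(n^3 + 2*n^2 - 9*n - 18) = n*(n - 3)*(n^2 + 5*n + 6) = n*(n - 3)*(n + 3)*(n + 2)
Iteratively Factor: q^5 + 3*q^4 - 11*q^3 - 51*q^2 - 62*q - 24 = (q + 1)*(q^4 + 2*q^3 - 13*q^2 - 38*q - 24) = (q + 1)*(q + 2)*(q^3 - 13*q - 12) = (q - 4)*(q + 1)*(q + 2)*(q^2 + 4*q + 3) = (q - 4)*(q + 1)*(q + 2)*(q + 3)*(q + 1)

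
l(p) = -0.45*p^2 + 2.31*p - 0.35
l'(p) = 2.31 - 0.9*p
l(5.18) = -0.46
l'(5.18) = -2.35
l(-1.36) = -4.32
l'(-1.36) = 3.53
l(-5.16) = -24.25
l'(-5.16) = 6.95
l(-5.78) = -28.74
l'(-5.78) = 7.51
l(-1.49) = -4.79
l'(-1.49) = 3.65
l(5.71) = -1.83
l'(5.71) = -2.83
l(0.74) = 1.11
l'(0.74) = 1.64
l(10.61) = -26.50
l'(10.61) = -7.24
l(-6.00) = -30.41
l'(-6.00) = 7.71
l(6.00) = -2.69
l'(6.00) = -3.09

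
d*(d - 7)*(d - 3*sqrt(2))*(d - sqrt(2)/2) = d^4 - 7*d^3 - 7*sqrt(2)*d^3/2 + 3*d^2 + 49*sqrt(2)*d^2/2 - 21*d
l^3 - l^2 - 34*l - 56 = (l - 7)*(l + 2)*(l + 4)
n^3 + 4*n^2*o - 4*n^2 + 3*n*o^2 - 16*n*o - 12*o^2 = (n - 4)*(n + o)*(n + 3*o)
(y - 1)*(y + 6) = y^2 + 5*y - 6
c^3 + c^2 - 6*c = c*(c - 2)*(c + 3)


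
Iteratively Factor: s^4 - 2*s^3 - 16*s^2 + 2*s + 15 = (s + 3)*(s^3 - 5*s^2 - s + 5) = (s - 1)*(s + 3)*(s^2 - 4*s - 5) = (s - 1)*(s + 1)*(s + 3)*(s - 5)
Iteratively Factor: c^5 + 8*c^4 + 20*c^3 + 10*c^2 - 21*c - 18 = (c - 1)*(c^4 + 9*c^3 + 29*c^2 + 39*c + 18) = (c - 1)*(c + 1)*(c^3 + 8*c^2 + 21*c + 18) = (c - 1)*(c + 1)*(c + 2)*(c^2 + 6*c + 9) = (c - 1)*(c + 1)*(c + 2)*(c + 3)*(c + 3)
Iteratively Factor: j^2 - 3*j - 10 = (j - 5)*(j + 2)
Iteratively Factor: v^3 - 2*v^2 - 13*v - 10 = (v + 2)*(v^2 - 4*v - 5) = (v + 1)*(v + 2)*(v - 5)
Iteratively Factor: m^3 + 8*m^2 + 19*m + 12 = (m + 1)*(m^2 + 7*m + 12) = (m + 1)*(m + 4)*(m + 3)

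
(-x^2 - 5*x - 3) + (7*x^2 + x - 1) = 6*x^2 - 4*x - 4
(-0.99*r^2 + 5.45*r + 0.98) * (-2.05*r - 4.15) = 2.0295*r^3 - 7.064*r^2 - 24.6265*r - 4.067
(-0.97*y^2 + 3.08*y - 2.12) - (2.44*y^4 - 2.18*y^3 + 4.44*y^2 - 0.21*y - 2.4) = -2.44*y^4 + 2.18*y^3 - 5.41*y^2 + 3.29*y + 0.28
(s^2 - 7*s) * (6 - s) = -s^3 + 13*s^2 - 42*s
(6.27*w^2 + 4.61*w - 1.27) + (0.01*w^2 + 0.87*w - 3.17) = 6.28*w^2 + 5.48*w - 4.44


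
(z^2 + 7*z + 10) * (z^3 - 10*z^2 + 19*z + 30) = z^5 - 3*z^4 - 41*z^3 + 63*z^2 + 400*z + 300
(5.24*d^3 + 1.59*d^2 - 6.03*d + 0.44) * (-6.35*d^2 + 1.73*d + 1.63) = -33.274*d^5 - 1.0313*d^4 + 49.5824*d^3 - 10.6342*d^2 - 9.0677*d + 0.7172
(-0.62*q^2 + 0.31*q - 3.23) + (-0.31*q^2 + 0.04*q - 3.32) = -0.93*q^2 + 0.35*q - 6.55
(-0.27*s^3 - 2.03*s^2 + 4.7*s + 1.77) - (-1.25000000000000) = -0.27*s^3 - 2.03*s^2 + 4.7*s + 3.02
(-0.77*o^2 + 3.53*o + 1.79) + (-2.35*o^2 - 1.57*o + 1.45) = -3.12*o^2 + 1.96*o + 3.24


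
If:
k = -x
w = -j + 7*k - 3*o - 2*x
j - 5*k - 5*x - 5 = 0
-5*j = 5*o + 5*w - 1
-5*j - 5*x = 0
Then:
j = 5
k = 5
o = 112/5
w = -136/5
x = -5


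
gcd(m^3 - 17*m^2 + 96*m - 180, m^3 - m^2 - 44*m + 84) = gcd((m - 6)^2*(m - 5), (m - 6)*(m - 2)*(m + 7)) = m - 6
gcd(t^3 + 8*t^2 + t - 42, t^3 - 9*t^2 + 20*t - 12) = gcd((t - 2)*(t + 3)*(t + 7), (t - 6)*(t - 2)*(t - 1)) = t - 2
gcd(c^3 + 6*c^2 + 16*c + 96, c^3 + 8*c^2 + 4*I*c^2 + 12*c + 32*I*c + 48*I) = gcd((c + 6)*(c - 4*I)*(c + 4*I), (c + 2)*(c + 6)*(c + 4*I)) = c^2 + c*(6 + 4*I) + 24*I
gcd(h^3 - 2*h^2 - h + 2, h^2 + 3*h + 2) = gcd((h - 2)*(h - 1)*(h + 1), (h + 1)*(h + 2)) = h + 1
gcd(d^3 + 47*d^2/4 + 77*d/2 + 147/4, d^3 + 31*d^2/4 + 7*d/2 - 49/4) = d^2 + 35*d/4 + 49/4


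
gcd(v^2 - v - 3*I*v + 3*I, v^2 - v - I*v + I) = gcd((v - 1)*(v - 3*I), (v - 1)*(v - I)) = v - 1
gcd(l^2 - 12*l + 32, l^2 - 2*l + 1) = 1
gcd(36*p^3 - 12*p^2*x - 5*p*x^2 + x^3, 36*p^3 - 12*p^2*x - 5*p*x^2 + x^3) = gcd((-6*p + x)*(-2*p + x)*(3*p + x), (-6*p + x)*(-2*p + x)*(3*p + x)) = 36*p^3 - 12*p^2*x - 5*p*x^2 + x^3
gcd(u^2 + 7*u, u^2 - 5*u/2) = u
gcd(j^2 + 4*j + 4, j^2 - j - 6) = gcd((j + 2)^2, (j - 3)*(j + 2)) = j + 2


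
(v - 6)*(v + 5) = v^2 - v - 30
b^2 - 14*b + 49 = (b - 7)^2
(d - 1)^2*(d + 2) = d^3 - 3*d + 2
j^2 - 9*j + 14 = (j - 7)*(j - 2)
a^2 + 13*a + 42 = (a + 6)*(a + 7)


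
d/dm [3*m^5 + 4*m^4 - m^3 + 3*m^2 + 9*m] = 15*m^4 + 16*m^3 - 3*m^2 + 6*m + 9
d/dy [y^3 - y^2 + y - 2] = 3*y^2 - 2*y + 1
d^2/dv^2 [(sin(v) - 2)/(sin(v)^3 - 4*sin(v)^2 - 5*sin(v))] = 2*(-2*sin(v)^3 + 17*sin(v)^2 - 76*sin(v) + 116 + 29/sin(v) - 70/sin(v)^2 - 50/sin(v)^3)/((sin(v) - 5)^3*(sin(v) + 1)^2)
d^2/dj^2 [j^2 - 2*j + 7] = 2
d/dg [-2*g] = -2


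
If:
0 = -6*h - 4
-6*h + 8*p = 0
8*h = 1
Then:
No Solution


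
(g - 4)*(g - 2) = g^2 - 6*g + 8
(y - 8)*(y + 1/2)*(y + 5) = y^3 - 5*y^2/2 - 83*y/2 - 20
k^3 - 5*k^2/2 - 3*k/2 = k*(k - 3)*(k + 1/2)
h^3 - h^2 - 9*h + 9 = (h - 3)*(h - 1)*(h + 3)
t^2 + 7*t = t*(t + 7)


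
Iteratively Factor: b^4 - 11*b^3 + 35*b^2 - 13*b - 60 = (b - 5)*(b^3 - 6*b^2 + 5*b + 12) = (b - 5)*(b + 1)*(b^2 - 7*b + 12) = (b - 5)*(b - 4)*(b + 1)*(b - 3)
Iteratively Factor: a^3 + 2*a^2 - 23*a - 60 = (a + 4)*(a^2 - 2*a - 15) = (a - 5)*(a + 4)*(a + 3)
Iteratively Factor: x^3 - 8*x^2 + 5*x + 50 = (x - 5)*(x^2 - 3*x - 10) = (x - 5)*(x + 2)*(x - 5)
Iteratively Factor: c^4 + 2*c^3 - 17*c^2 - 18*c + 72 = (c + 3)*(c^3 - c^2 - 14*c + 24) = (c - 2)*(c + 3)*(c^2 + c - 12) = (c - 2)*(c + 3)*(c + 4)*(c - 3)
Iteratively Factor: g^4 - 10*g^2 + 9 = (g + 3)*(g^3 - 3*g^2 - g + 3) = (g + 1)*(g + 3)*(g^2 - 4*g + 3) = (g - 1)*(g + 1)*(g + 3)*(g - 3)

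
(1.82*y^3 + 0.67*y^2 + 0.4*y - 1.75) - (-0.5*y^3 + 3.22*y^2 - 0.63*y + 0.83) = 2.32*y^3 - 2.55*y^2 + 1.03*y - 2.58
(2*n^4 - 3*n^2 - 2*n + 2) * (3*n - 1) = 6*n^5 - 2*n^4 - 9*n^3 - 3*n^2 + 8*n - 2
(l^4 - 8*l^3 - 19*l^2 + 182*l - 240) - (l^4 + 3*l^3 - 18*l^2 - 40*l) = -11*l^3 - l^2 + 222*l - 240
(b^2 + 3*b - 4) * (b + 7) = b^3 + 10*b^2 + 17*b - 28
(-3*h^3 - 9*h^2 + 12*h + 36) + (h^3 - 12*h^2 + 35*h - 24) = -2*h^3 - 21*h^2 + 47*h + 12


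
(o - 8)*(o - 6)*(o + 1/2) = o^3 - 27*o^2/2 + 41*o + 24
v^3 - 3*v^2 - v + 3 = (v - 3)*(v - 1)*(v + 1)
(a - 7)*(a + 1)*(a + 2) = a^3 - 4*a^2 - 19*a - 14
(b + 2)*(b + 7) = b^2 + 9*b + 14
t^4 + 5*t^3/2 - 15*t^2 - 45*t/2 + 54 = (t - 3)*(t - 3/2)*(t + 3)*(t + 4)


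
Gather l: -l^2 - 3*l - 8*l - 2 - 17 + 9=-l^2 - 11*l - 10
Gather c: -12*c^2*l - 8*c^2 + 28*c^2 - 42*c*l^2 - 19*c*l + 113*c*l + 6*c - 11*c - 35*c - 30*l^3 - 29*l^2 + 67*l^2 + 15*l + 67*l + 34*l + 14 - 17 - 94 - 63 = c^2*(20 - 12*l) + c*(-42*l^2 + 94*l - 40) - 30*l^3 + 38*l^2 + 116*l - 160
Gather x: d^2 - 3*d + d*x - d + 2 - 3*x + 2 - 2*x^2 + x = d^2 - 4*d - 2*x^2 + x*(d - 2) + 4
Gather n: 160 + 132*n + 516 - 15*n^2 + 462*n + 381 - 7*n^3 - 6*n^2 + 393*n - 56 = -7*n^3 - 21*n^2 + 987*n + 1001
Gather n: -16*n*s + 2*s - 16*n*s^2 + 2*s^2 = n*(-16*s^2 - 16*s) + 2*s^2 + 2*s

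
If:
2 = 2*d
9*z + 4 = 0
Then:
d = 1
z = -4/9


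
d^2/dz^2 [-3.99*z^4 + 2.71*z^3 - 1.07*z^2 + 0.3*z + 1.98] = -47.88*z^2 + 16.26*z - 2.14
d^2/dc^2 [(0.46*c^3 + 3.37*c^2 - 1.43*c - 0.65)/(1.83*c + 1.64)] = (3.080988*c^3 + 8.283312*c^2 + 7.423296*c + 22.357766)/(6.128487*c^3 + 16.476588*c^2 + 14.765904*c + 4.410944)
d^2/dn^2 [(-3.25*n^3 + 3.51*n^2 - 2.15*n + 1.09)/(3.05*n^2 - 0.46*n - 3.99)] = (-5.6843418860808e-14*n^5 - 110.62884*n^3 + 281.33772*n^2 - 476.60412*n + 146.64212)/(28.372625*n^6 - 12.83745*n^5 - 109.414785*n^4 + 33.490484*n^3 + 143.136063*n^2 - 21.969738*n - 63.521199)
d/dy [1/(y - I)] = -1/(y - I)^2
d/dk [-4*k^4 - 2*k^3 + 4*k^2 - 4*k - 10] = -16*k^3 - 6*k^2 + 8*k - 4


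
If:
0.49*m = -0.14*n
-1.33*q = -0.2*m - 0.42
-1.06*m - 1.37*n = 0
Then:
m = 0.00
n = 0.00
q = 0.32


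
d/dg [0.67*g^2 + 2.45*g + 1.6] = 1.34*g + 2.45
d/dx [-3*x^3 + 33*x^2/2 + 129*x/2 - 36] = -9*x^2 + 33*x + 129/2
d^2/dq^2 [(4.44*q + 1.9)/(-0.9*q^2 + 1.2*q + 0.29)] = ((1.8*q - 1.2)*(3.6*q - 2.4)*(4.44*q + 1.9) + (23.976*q - 7.236)*(-0.9*q^2 + 1.2*q + 0.29))/(-0.9*q^2 + 1.2*q + 0.29)^3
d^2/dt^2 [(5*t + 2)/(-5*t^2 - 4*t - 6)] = 2*(5*t + 2)*(75*t^2 + 60*t - 4*(5*t + 2)^2 + 90)/(5*t^2 + 4*t + 6)^3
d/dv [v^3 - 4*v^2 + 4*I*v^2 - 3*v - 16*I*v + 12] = 3*v^2 + 8*v*(-1 + I) - 3 - 16*I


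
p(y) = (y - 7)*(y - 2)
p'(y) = 2*y - 9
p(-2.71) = 45.73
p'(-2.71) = -14.42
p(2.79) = -3.33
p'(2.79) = -3.42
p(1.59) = 2.22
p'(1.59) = -5.82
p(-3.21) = 53.19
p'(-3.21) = -15.42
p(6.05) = -3.85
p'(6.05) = 3.10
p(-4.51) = 74.93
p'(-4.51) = -18.02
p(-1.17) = 25.90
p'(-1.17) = -11.34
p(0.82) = 7.29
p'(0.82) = -7.36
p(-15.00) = 374.00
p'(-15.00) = -39.00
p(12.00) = 50.00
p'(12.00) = 15.00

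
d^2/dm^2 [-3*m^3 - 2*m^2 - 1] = -18*m - 4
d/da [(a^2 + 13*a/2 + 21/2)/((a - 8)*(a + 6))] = (-17*a^2 - 234*a - 582)/(2*(a^4 - 4*a^3 - 92*a^2 + 192*a + 2304))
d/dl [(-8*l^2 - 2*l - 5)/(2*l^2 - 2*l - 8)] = (10*l^2 + 74*l + 3)/(2*(l^4 - 2*l^3 - 7*l^2 + 8*l + 16))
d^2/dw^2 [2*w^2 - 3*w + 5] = 4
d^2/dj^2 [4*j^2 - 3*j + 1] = 8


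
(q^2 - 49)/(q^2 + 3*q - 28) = (q - 7)/(q - 4)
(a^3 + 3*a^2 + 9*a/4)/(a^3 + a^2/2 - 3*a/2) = (a + 3/2)/(a - 1)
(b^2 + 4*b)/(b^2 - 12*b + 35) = b*(b + 4)/(b^2 - 12*b + 35)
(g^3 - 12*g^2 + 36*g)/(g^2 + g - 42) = g*(g - 6)/(g + 7)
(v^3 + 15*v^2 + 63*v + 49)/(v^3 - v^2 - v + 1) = (v^2 + 14*v + 49)/(v^2 - 2*v + 1)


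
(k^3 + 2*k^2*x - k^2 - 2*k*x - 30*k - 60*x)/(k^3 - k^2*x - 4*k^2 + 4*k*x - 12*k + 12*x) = (-k^2 - 2*k*x - 5*k - 10*x)/(-k^2 + k*x - 2*k + 2*x)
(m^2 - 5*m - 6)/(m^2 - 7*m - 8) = (m - 6)/(m - 8)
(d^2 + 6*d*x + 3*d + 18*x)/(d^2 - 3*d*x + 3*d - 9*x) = (-d - 6*x)/(-d + 3*x)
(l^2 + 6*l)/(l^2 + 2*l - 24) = l/(l - 4)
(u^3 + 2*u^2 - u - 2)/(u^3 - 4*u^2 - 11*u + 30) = (u^3 + 2*u^2 - u - 2)/(u^3 - 4*u^2 - 11*u + 30)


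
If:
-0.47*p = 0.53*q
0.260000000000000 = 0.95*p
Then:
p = 0.27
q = -0.24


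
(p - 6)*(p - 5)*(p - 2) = p^3 - 13*p^2 + 52*p - 60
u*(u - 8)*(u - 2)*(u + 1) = u^4 - 9*u^3 + 6*u^2 + 16*u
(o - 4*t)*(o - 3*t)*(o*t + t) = o^3*t - 7*o^2*t^2 + o^2*t + 12*o*t^3 - 7*o*t^2 + 12*t^3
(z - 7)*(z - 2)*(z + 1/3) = z^3 - 26*z^2/3 + 11*z + 14/3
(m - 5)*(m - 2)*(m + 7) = m^3 - 39*m + 70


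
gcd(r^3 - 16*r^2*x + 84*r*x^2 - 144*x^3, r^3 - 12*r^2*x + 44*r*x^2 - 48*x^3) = r^2 - 10*r*x + 24*x^2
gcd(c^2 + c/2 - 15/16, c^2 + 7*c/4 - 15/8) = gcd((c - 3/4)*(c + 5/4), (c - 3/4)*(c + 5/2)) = c - 3/4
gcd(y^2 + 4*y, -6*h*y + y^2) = y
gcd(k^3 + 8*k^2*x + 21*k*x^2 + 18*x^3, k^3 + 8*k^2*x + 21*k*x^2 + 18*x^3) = k^3 + 8*k^2*x + 21*k*x^2 + 18*x^3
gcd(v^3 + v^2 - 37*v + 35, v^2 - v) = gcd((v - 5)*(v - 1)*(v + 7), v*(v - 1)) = v - 1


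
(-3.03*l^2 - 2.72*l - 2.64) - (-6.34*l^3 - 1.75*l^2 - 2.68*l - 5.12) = 6.34*l^3 - 1.28*l^2 - 0.04*l + 2.48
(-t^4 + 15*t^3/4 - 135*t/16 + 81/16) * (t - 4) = -t^5 + 31*t^4/4 - 15*t^3 - 135*t^2/16 + 621*t/16 - 81/4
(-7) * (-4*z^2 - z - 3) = 28*z^2 + 7*z + 21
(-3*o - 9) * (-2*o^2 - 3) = 6*o^3 + 18*o^2 + 9*o + 27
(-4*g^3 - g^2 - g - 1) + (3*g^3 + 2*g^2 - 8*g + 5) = -g^3 + g^2 - 9*g + 4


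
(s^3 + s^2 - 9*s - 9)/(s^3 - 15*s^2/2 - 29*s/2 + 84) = 2*(s^2 + 4*s + 3)/(2*s^2 - 9*s - 56)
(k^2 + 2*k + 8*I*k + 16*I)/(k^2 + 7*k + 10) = (k + 8*I)/(k + 5)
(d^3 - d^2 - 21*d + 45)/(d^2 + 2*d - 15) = d - 3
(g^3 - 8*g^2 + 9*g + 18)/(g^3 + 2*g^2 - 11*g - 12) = (g - 6)/(g + 4)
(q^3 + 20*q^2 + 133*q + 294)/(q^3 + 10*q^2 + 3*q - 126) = (q + 7)/(q - 3)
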